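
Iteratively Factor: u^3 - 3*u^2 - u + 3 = (u + 1)*(u^2 - 4*u + 3) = (u - 3)*(u + 1)*(u - 1)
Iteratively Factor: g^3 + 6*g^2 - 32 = (g + 4)*(g^2 + 2*g - 8) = (g + 4)^2*(g - 2)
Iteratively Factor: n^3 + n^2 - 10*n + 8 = (n - 2)*(n^2 + 3*n - 4) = (n - 2)*(n + 4)*(n - 1)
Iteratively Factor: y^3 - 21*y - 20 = (y + 4)*(y^2 - 4*y - 5) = (y + 1)*(y + 4)*(y - 5)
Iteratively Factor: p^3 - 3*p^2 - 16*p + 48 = (p + 4)*(p^2 - 7*p + 12) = (p - 4)*(p + 4)*(p - 3)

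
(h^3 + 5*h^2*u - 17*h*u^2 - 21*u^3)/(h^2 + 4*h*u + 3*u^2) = (h^2 + 4*h*u - 21*u^2)/(h + 3*u)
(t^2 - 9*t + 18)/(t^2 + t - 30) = (t^2 - 9*t + 18)/(t^2 + t - 30)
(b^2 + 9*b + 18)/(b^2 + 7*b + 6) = (b + 3)/(b + 1)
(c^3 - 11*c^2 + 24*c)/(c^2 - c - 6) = c*(c - 8)/(c + 2)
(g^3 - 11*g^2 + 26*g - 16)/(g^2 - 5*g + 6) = (g^2 - 9*g + 8)/(g - 3)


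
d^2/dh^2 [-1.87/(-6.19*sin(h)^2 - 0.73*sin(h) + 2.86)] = (-286.604428*sin(h)^4 - 25.349907*sin(h)^3 + 296.488687*sin(h)^2 + 46.795628*sin(h) + 68.203762)/(6.19*sin(h)^2 + 0.73*sin(h) - 2.86)^3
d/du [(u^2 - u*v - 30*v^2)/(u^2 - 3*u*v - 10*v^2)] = 2*v*(-u^2 + 20*u*v - 40*v^2)/(u^4 - 6*u^3*v - 11*u^2*v^2 + 60*u*v^3 + 100*v^4)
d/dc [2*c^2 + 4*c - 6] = 4*c + 4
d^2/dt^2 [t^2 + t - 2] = 2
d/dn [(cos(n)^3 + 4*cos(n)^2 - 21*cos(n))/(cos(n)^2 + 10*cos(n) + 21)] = (sin(n)^2 - 6*cos(n) + 8)*sin(n)/(cos(n) + 3)^2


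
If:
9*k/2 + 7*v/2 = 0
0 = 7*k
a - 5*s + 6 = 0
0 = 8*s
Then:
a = -6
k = 0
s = 0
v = 0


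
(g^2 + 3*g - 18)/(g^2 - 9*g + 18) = (g + 6)/(g - 6)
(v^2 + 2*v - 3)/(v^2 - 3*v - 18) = (v - 1)/(v - 6)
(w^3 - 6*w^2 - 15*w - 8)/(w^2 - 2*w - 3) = (w^2 - 7*w - 8)/(w - 3)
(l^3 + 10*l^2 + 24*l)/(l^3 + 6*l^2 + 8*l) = (l + 6)/(l + 2)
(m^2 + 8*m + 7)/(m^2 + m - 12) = (m^2 + 8*m + 7)/(m^2 + m - 12)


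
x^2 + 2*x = x*(x + 2)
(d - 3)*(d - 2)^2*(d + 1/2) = d^4 - 13*d^3/2 + 25*d^2/2 - 4*d - 6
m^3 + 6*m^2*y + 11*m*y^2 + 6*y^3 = (m + y)*(m + 2*y)*(m + 3*y)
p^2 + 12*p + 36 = (p + 6)^2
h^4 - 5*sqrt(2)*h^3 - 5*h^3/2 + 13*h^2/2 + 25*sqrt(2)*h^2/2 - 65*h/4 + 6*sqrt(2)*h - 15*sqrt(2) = (h - 5/2)*(h - 4*sqrt(2))*(h - 3*sqrt(2)/2)*(h + sqrt(2)/2)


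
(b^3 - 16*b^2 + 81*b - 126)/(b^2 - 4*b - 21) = (b^2 - 9*b + 18)/(b + 3)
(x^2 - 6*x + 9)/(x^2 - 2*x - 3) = (x - 3)/(x + 1)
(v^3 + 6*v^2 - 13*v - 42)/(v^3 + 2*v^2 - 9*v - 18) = (v + 7)/(v + 3)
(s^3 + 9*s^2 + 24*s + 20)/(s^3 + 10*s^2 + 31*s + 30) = (s + 2)/(s + 3)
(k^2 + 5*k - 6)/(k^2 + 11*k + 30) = (k - 1)/(k + 5)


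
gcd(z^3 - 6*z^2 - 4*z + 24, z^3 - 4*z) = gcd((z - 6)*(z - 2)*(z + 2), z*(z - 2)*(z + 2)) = z^2 - 4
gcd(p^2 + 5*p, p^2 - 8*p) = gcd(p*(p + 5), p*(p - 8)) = p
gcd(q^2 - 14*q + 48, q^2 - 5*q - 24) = q - 8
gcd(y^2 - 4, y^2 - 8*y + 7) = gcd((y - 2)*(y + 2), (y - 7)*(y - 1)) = 1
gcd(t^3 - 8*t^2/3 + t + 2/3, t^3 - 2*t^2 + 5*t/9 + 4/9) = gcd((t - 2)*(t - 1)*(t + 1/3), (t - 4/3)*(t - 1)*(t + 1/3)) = t^2 - 2*t/3 - 1/3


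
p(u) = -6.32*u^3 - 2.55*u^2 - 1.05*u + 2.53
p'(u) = -18.96*u^2 - 5.1*u - 1.05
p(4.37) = -578.18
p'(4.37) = -385.41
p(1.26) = -15.48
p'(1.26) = -37.58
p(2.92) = -179.63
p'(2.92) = -177.60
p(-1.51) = 20.06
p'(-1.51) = -36.58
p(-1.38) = 15.73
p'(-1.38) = -30.12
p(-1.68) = 27.06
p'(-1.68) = -45.99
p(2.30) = -90.27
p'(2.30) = -113.08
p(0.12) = 2.36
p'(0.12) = -1.94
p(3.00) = -194.21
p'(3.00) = -186.99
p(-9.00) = 4412.71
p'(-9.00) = -1490.91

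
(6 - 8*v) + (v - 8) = -7*v - 2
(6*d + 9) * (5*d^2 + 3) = 30*d^3 + 45*d^2 + 18*d + 27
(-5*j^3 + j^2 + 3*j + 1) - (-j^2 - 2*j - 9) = -5*j^3 + 2*j^2 + 5*j + 10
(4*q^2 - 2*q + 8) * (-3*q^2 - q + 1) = -12*q^4 + 2*q^3 - 18*q^2 - 10*q + 8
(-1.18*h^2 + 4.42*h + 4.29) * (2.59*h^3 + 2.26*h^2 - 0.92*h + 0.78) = -3.0562*h^5 + 8.781*h^4 + 22.1859*h^3 + 4.7086*h^2 - 0.4992*h + 3.3462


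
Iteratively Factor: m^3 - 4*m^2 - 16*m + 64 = (m - 4)*(m^2 - 16) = (m - 4)*(m + 4)*(m - 4)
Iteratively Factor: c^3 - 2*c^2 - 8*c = (c + 2)*(c^2 - 4*c) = (c - 4)*(c + 2)*(c)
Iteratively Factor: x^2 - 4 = (x - 2)*(x + 2)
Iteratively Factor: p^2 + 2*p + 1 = (p + 1)*(p + 1)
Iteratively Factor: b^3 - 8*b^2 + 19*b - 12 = (b - 3)*(b^2 - 5*b + 4) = (b - 3)*(b - 1)*(b - 4)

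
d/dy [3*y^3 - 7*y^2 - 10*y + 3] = 9*y^2 - 14*y - 10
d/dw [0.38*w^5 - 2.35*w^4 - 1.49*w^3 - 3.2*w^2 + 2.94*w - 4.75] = 1.9*w^4 - 9.4*w^3 - 4.47*w^2 - 6.4*w + 2.94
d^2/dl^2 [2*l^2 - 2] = 4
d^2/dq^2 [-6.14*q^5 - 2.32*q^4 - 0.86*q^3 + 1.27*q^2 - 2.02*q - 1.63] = -122.8*q^3 - 27.84*q^2 - 5.16*q + 2.54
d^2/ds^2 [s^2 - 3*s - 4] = 2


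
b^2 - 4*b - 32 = (b - 8)*(b + 4)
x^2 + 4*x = x*(x + 4)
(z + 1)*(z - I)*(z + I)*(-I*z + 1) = -I*z^4 + z^3 - I*z^3 + z^2 - I*z^2 + z - I*z + 1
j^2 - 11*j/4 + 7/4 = (j - 7/4)*(j - 1)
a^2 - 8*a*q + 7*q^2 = (a - 7*q)*(a - q)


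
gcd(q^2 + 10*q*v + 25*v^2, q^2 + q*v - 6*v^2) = 1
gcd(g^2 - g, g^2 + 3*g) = g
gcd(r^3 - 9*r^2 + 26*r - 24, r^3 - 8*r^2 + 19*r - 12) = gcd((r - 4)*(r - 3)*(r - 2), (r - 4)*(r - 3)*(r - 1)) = r^2 - 7*r + 12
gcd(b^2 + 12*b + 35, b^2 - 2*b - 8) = 1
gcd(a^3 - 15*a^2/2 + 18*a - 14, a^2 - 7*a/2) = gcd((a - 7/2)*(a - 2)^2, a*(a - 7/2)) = a - 7/2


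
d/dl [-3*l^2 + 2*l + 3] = 2 - 6*l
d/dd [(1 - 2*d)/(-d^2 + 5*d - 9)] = (-2*d^2 + 2*d + 13)/(d^4 - 10*d^3 + 43*d^2 - 90*d + 81)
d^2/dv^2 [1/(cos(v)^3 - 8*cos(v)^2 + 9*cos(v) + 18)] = ((39*cos(v) - 64*cos(2*v) + 9*cos(3*v))*(cos(v)^3 - 8*cos(v)^2 + 9*cos(v) + 18)/4 + 2*(3*cos(v)^2 - 16*cos(v) + 9)^2*sin(v)^2)/(cos(v)^3 - 8*cos(v)^2 + 9*cos(v) + 18)^3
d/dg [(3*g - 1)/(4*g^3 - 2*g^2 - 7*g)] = (-24*g^3 + 18*g^2 - 4*g - 7)/(g^2*(16*g^4 - 16*g^3 - 52*g^2 + 28*g + 49))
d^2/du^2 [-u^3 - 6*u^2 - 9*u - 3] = -6*u - 12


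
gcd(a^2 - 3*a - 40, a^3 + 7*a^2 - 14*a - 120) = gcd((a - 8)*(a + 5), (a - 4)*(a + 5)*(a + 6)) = a + 5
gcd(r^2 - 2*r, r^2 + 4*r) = r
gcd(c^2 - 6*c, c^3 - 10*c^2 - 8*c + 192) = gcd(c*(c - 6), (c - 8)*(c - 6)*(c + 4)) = c - 6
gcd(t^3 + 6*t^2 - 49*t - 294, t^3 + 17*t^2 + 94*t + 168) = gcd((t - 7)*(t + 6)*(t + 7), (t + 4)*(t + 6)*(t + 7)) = t^2 + 13*t + 42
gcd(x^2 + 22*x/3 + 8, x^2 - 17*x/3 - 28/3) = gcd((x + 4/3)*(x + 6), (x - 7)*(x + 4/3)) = x + 4/3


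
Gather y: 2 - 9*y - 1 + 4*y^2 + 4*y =4*y^2 - 5*y + 1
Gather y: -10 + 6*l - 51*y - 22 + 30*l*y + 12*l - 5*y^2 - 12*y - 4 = 18*l - 5*y^2 + y*(30*l - 63) - 36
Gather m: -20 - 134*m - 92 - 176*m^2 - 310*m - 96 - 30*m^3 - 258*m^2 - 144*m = -30*m^3 - 434*m^2 - 588*m - 208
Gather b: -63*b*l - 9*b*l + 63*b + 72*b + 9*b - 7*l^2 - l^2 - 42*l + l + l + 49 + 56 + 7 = b*(144 - 72*l) - 8*l^2 - 40*l + 112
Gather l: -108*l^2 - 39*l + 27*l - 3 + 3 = -108*l^2 - 12*l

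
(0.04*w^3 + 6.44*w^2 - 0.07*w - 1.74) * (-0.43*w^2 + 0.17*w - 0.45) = -0.0172*w^5 - 2.7624*w^4 + 1.1069*w^3 - 2.1617*w^2 - 0.2643*w + 0.783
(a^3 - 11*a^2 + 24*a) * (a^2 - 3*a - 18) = a^5 - 14*a^4 + 39*a^3 + 126*a^2 - 432*a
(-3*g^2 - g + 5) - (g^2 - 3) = -4*g^2 - g + 8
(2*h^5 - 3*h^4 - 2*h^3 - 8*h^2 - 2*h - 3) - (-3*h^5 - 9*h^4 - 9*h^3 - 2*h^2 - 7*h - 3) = 5*h^5 + 6*h^4 + 7*h^3 - 6*h^2 + 5*h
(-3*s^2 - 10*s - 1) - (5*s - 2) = -3*s^2 - 15*s + 1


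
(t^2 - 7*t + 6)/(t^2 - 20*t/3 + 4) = 3*(t - 1)/(3*t - 2)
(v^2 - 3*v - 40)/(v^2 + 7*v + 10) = (v - 8)/(v + 2)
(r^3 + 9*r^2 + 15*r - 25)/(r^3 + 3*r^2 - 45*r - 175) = (r - 1)/(r - 7)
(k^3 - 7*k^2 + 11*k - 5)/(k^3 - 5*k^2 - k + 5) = (k - 1)/(k + 1)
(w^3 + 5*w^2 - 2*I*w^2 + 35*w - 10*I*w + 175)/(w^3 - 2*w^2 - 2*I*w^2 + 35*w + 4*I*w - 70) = (w + 5)/(w - 2)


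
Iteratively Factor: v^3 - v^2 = (v)*(v^2 - v) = v*(v - 1)*(v)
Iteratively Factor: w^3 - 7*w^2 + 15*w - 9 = (w - 3)*(w^2 - 4*w + 3) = (w - 3)^2*(w - 1)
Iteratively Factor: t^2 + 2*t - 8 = (t + 4)*(t - 2)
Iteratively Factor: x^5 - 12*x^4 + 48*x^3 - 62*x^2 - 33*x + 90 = (x - 2)*(x^4 - 10*x^3 + 28*x^2 - 6*x - 45) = (x - 5)*(x - 2)*(x^3 - 5*x^2 + 3*x + 9) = (x - 5)*(x - 2)*(x + 1)*(x^2 - 6*x + 9) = (x - 5)*(x - 3)*(x - 2)*(x + 1)*(x - 3)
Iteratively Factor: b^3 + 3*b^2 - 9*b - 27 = (b + 3)*(b^2 - 9) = (b - 3)*(b + 3)*(b + 3)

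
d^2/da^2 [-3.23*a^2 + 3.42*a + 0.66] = -6.46000000000000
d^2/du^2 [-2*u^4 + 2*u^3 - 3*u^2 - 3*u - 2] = -24*u^2 + 12*u - 6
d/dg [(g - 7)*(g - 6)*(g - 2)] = 3*g^2 - 30*g + 68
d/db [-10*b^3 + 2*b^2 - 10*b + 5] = -30*b^2 + 4*b - 10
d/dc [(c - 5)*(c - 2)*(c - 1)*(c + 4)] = 4*c^3 - 12*c^2 - 30*c + 58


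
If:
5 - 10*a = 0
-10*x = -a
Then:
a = 1/2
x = 1/20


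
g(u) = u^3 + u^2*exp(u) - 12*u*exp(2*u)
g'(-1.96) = 12.21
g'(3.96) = -293264.45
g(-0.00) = 0.00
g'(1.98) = -3053.42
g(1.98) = -1210.23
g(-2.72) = -19.49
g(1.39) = -258.42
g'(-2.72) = 22.56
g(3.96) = -129879.45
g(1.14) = -128.20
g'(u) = u^2*exp(u) + 3*u^2 - 24*u*exp(2*u) + 2*u*exp(u) - 12*exp(2*u)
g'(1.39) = -706.44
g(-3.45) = -40.64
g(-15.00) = -3375.00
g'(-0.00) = -12.00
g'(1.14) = -369.72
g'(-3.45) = 35.94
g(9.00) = -7090619588.03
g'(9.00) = -14969670515.00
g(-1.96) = -6.52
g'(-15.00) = 675.00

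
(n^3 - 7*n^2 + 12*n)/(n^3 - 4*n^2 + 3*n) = (n - 4)/(n - 1)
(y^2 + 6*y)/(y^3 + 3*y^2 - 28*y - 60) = y/(y^2 - 3*y - 10)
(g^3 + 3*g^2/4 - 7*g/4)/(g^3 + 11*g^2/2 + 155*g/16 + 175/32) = 8*g*(g - 1)/(8*g^2 + 30*g + 25)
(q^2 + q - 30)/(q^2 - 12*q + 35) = (q + 6)/(q - 7)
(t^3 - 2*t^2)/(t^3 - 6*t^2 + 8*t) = t/(t - 4)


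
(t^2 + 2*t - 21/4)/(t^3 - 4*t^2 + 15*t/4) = (2*t + 7)/(t*(2*t - 5))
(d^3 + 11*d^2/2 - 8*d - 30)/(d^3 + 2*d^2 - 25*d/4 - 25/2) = 2*(d + 6)/(2*d + 5)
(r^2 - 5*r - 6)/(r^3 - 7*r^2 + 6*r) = (r + 1)/(r*(r - 1))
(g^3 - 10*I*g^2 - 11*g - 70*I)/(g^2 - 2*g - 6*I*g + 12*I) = (g^3 - 10*I*g^2 - 11*g - 70*I)/(g^2 - 2*g - 6*I*g + 12*I)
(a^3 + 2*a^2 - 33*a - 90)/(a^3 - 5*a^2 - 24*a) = (a^2 - a - 30)/(a*(a - 8))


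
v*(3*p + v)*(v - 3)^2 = 3*p*v^3 - 18*p*v^2 + 27*p*v + v^4 - 6*v^3 + 9*v^2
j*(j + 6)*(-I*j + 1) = -I*j^3 + j^2 - 6*I*j^2 + 6*j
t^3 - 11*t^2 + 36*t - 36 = (t - 6)*(t - 3)*(t - 2)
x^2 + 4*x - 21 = (x - 3)*(x + 7)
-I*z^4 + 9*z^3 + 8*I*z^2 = z^2*(z + 8*I)*(-I*z + 1)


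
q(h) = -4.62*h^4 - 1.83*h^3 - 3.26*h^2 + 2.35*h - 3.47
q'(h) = -18.48*h^3 - 5.49*h^2 - 6.52*h + 2.35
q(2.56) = -247.95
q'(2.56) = -360.36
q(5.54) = -4753.58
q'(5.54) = -3344.45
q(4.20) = -1624.29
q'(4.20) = -1491.02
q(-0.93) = -10.46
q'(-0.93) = 18.53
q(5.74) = -5458.69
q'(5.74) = -3710.88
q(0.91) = -8.58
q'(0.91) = -22.06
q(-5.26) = -3376.30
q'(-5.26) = 2574.17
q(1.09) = -13.67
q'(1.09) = -35.21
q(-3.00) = -364.67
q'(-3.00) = 471.46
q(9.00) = -31892.27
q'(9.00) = -13972.94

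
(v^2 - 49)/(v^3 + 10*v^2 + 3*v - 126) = (v - 7)/(v^2 + 3*v - 18)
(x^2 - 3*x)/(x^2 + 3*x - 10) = x*(x - 3)/(x^2 + 3*x - 10)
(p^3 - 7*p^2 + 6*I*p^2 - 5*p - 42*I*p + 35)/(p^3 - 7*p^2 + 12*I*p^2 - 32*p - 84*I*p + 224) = (p^2 + 6*I*p - 5)/(p^2 + 12*I*p - 32)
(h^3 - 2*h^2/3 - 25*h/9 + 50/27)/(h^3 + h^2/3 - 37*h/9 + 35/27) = (9*h^2 + 9*h - 10)/(9*h^2 + 18*h - 7)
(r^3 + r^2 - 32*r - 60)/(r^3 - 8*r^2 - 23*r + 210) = (r + 2)/(r - 7)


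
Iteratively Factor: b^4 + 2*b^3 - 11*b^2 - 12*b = (b + 1)*(b^3 + b^2 - 12*b) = (b - 3)*(b + 1)*(b^2 + 4*b) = b*(b - 3)*(b + 1)*(b + 4)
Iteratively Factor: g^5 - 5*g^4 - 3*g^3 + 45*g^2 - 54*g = (g + 3)*(g^4 - 8*g^3 + 21*g^2 - 18*g) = (g - 3)*(g + 3)*(g^3 - 5*g^2 + 6*g) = (g - 3)*(g - 2)*(g + 3)*(g^2 - 3*g) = (g - 3)^2*(g - 2)*(g + 3)*(g)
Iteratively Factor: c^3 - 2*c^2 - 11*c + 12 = (c - 1)*(c^2 - c - 12) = (c - 4)*(c - 1)*(c + 3)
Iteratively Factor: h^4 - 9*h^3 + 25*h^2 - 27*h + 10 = (h - 2)*(h^3 - 7*h^2 + 11*h - 5) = (h - 5)*(h - 2)*(h^2 - 2*h + 1) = (h - 5)*(h - 2)*(h - 1)*(h - 1)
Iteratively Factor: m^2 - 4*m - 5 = (m - 5)*(m + 1)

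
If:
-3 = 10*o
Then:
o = -3/10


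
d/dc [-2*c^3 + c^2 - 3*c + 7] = -6*c^2 + 2*c - 3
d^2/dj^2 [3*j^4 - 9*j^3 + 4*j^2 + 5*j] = 36*j^2 - 54*j + 8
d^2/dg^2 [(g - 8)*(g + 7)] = 2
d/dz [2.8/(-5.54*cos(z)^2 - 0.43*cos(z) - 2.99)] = -(31.024*cos(z) + 1.204)*sin(z)/(5.54*cos(z)^2 + 0.43*cos(z) + 2.99)^2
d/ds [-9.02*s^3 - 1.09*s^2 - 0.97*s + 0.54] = -27.06*s^2 - 2.18*s - 0.97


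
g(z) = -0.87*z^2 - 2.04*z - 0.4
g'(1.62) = -4.86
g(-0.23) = 0.02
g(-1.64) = 0.61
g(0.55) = -1.79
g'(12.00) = -22.92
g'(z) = -1.74*z - 2.04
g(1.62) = -5.99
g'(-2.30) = 1.96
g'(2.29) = -6.02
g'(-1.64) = 0.81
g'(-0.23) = -1.64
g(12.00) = -150.16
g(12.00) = -150.16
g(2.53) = -11.13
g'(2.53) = -6.44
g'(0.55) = -3.00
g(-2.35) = -0.41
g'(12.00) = -22.92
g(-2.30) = -0.31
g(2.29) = -9.63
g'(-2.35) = 2.05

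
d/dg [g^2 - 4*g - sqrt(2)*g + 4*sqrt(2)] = 2*g - 4 - sqrt(2)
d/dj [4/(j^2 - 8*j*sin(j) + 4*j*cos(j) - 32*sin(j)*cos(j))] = 8*(2*j*sin(j) + 4*j*cos(j) - j + 4*sin(j) - 2*cos(j) + 16*cos(2*j))/((j - 8*sin(j))^2*(j + 4*cos(j))^2)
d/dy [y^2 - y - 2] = 2*y - 1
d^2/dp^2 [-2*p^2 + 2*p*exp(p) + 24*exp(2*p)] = 2*p*exp(p) + 96*exp(2*p) + 4*exp(p) - 4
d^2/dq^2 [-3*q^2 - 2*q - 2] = -6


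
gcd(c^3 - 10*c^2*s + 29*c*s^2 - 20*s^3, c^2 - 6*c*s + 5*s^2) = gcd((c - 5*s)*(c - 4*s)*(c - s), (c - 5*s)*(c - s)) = c^2 - 6*c*s + 5*s^2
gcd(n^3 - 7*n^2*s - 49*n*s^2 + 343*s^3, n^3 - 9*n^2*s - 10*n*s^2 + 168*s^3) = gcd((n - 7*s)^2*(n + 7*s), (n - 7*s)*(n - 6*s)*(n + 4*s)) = -n + 7*s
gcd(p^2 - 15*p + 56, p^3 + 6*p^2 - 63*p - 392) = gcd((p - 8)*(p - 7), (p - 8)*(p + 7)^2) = p - 8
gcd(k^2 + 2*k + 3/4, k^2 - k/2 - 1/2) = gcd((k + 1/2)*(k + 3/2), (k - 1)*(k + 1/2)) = k + 1/2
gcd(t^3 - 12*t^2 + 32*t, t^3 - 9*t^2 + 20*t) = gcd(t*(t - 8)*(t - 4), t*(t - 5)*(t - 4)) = t^2 - 4*t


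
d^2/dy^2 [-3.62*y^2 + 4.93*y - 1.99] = -7.24000000000000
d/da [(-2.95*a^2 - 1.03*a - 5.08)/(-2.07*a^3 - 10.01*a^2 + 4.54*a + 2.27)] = (-6.1065*a^4 - 4.2642*a^3 - 55.2501*a^2 - 115.0946*a + 20.7251)/(4.2849*a^6 + 41.4414*a^5 + 81.4045*a^4 - 100.2886*a^3 - 24.8338*a^2 + 20.6116*a + 5.1529)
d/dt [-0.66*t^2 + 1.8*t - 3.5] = 1.8 - 1.32*t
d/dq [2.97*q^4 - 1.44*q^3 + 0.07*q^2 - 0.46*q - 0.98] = 11.88*q^3 - 4.32*q^2 + 0.14*q - 0.46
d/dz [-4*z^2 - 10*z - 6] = -8*z - 10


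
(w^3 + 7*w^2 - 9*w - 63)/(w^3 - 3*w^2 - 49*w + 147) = (w + 3)/(w - 7)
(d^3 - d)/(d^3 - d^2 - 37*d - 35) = d*(d - 1)/(d^2 - 2*d - 35)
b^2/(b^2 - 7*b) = b/(b - 7)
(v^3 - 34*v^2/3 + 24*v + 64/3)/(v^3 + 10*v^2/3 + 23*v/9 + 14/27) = 9*(v^2 - 12*v + 32)/(9*v^2 + 24*v + 7)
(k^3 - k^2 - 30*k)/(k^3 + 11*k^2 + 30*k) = (k - 6)/(k + 6)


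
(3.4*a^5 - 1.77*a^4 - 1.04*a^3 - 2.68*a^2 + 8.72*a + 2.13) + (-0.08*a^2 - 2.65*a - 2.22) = 3.4*a^5 - 1.77*a^4 - 1.04*a^3 - 2.76*a^2 + 6.07*a - 0.0900000000000003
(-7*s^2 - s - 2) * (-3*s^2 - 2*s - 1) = 21*s^4 + 17*s^3 + 15*s^2 + 5*s + 2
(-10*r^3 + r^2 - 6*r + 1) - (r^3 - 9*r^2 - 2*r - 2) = -11*r^3 + 10*r^2 - 4*r + 3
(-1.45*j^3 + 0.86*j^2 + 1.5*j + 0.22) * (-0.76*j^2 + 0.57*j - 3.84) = 1.102*j^5 - 1.4801*j^4 + 4.9182*j^3 - 2.6146*j^2 - 5.6346*j - 0.8448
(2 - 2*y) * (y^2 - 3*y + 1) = -2*y^3 + 8*y^2 - 8*y + 2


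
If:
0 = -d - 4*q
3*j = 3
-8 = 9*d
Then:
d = -8/9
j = 1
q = 2/9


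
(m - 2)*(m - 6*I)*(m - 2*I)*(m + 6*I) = m^4 - 2*m^3 - 2*I*m^3 + 36*m^2 + 4*I*m^2 - 72*m - 72*I*m + 144*I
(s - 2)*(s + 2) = s^2 - 4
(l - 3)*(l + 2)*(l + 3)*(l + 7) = l^4 + 9*l^3 + 5*l^2 - 81*l - 126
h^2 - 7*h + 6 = (h - 6)*(h - 1)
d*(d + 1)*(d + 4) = d^3 + 5*d^2 + 4*d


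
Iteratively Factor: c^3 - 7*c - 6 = (c + 2)*(c^2 - 2*c - 3) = (c + 1)*(c + 2)*(c - 3)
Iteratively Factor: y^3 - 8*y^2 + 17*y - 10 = (y - 1)*(y^2 - 7*y + 10) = (y - 2)*(y - 1)*(y - 5)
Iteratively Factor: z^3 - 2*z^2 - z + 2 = (z - 2)*(z^2 - 1) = (z - 2)*(z + 1)*(z - 1)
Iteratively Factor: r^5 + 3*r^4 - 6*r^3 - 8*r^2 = (r + 1)*(r^4 + 2*r^3 - 8*r^2) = r*(r + 1)*(r^3 + 2*r^2 - 8*r) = r*(r - 2)*(r + 1)*(r^2 + 4*r) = r*(r - 2)*(r + 1)*(r + 4)*(r)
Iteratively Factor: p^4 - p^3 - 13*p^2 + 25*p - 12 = (p - 3)*(p^3 + 2*p^2 - 7*p + 4) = (p - 3)*(p + 4)*(p^2 - 2*p + 1) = (p - 3)*(p - 1)*(p + 4)*(p - 1)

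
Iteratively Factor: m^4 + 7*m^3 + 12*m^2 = (m + 3)*(m^3 + 4*m^2) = m*(m + 3)*(m^2 + 4*m) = m^2*(m + 3)*(m + 4)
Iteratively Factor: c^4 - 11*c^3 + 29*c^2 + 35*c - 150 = (c - 3)*(c^3 - 8*c^2 + 5*c + 50) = (c - 5)*(c - 3)*(c^2 - 3*c - 10) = (c - 5)^2*(c - 3)*(c + 2)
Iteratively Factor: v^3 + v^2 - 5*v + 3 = (v - 1)*(v^2 + 2*v - 3) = (v - 1)*(v + 3)*(v - 1)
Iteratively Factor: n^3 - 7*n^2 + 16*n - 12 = (n - 2)*(n^2 - 5*n + 6) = (n - 3)*(n - 2)*(n - 2)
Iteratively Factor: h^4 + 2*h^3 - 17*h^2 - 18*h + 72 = (h - 2)*(h^3 + 4*h^2 - 9*h - 36) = (h - 2)*(h + 4)*(h^2 - 9) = (h - 2)*(h + 3)*(h + 4)*(h - 3)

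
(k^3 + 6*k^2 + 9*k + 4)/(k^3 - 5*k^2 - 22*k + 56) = (k^2 + 2*k + 1)/(k^2 - 9*k + 14)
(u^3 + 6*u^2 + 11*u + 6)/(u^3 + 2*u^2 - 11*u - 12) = (u^2 + 5*u + 6)/(u^2 + u - 12)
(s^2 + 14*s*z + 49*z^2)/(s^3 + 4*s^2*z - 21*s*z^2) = (-s - 7*z)/(s*(-s + 3*z))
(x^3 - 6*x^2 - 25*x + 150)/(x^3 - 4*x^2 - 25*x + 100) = (x - 6)/(x - 4)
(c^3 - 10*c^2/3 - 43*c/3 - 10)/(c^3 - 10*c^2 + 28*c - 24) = (3*c^2 + 8*c + 5)/(3*(c^2 - 4*c + 4))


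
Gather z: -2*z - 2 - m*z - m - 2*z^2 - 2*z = -m - 2*z^2 + z*(-m - 4) - 2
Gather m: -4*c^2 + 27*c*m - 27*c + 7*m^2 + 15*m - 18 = -4*c^2 - 27*c + 7*m^2 + m*(27*c + 15) - 18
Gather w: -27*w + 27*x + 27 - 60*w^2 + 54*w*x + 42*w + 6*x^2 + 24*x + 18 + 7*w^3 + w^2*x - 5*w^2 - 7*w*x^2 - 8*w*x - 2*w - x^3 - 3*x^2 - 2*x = 7*w^3 + w^2*(x - 65) + w*(-7*x^2 + 46*x + 13) - x^3 + 3*x^2 + 49*x + 45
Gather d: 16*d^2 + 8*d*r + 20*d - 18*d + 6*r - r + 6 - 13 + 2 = 16*d^2 + d*(8*r + 2) + 5*r - 5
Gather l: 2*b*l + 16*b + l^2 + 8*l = 16*b + l^2 + l*(2*b + 8)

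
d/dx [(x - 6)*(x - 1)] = 2*x - 7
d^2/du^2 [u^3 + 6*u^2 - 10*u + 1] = 6*u + 12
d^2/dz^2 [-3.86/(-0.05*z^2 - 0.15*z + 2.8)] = (-0.0193*z^2 - 0.0579*z + 3.86*(0.1*z + 0.15)*(0.2*z + 0.3) + 1.0808)/(0.05*z^2 + 0.15*z - 2.8)^3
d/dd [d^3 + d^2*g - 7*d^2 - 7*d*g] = 3*d^2 + 2*d*g - 14*d - 7*g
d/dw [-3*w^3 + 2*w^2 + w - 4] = -9*w^2 + 4*w + 1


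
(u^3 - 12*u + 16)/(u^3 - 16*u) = (u^2 - 4*u + 4)/(u*(u - 4))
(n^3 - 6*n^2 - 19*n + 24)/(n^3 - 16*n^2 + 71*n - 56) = (n + 3)/(n - 7)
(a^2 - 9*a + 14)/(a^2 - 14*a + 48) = (a^2 - 9*a + 14)/(a^2 - 14*a + 48)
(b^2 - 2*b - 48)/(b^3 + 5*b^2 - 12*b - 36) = (b - 8)/(b^2 - b - 6)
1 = 1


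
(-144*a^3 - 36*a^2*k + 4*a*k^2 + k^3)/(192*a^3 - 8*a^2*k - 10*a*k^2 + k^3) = (-6*a - k)/(8*a - k)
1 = 1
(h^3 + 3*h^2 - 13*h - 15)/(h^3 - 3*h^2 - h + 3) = (h + 5)/(h - 1)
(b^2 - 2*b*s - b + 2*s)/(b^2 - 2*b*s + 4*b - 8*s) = (b - 1)/(b + 4)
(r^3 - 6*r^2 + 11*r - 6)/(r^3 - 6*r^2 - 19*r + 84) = (r^2 - 3*r + 2)/(r^2 - 3*r - 28)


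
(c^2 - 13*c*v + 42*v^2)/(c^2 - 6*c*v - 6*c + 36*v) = (c - 7*v)/(c - 6)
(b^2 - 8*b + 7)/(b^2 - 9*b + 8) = (b - 7)/(b - 8)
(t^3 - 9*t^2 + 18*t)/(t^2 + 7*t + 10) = t*(t^2 - 9*t + 18)/(t^2 + 7*t + 10)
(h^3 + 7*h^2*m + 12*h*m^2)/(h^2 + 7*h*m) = (h^2 + 7*h*m + 12*m^2)/(h + 7*m)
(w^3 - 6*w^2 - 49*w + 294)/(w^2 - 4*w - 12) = (w^2 - 49)/(w + 2)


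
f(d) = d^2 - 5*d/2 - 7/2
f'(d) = 2*d - 5/2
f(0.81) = -4.87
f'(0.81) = -0.88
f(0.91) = -4.95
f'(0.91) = -0.68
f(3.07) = -1.75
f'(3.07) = 3.64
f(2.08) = -4.37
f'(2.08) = 1.66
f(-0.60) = -1.64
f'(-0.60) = -3.70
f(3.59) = 0.41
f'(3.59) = 4.68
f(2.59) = -3.27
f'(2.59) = 2.68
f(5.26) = 11.02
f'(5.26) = 8.02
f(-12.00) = 170.50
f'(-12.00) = -26.50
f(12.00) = 110.50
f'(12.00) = 21.50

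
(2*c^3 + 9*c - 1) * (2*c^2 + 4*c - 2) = 4*c^5 + 8*c^4 + 14*c^3 + 34*c^2 - 22*c + 2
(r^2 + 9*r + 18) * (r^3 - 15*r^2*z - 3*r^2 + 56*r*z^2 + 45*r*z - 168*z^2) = r^5 - 15*r^4*z + 6*r^4 + 56*r^3*z^2 - 90*r^3*z - 9*r^3 + 336*r^2*z^2 + 135*r^2*z - 54*r^2 - 504*r*z^2 + 810*r*z - 3024*z^2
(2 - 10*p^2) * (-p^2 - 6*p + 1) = 10*p^4 + 60*p^3 - 12*p^2 - 12*p + 2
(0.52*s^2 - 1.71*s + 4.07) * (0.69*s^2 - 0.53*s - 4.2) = 0.3588*s^4 - 1.4555*s^3 + 1.5306*s^2 + 5.0249*s - 17.094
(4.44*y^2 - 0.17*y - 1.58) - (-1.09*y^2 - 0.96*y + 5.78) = 5.53*y^2 + 0.79*y - 7.36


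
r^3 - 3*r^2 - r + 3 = (r - 3)*(r - 1)*(r + 1)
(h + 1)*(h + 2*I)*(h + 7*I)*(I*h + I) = I*h^4 - 9*h^3 + 2*I*h^3 - 18*h^2 - 13*I*h^2 - 9*h - 28*I*h - 14*I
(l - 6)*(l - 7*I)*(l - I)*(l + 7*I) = l^4 - 6*l^3 - I*l^3 + 49*l^2 + 6*I*l^2 - 294*l - 49*I*l + 294*I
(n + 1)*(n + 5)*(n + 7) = n^3 + 13*n^2 + 47*n + 35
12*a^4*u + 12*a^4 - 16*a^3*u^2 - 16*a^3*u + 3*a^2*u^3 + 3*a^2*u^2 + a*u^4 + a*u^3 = (-2*a + u)*(-a + u)*(6*a + u)*(a*u + a)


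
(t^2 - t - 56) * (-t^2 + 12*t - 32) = -t^4 + 13*t^3 + 12*t^2 - 640*t + 1792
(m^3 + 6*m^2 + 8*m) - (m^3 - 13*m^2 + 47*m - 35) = 19*m^2 - 39*m + 35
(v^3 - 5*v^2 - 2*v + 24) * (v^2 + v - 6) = v^5 - 4*v^4 - 13*v^3 + 52*v^2 + 36*v - 144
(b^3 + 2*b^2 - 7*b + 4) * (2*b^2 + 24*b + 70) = 2*b^5 + 28*b^4 + 104*b^3 - 20*b^2 - 394*b + 280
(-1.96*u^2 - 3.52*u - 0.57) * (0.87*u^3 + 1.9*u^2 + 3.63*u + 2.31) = -1.7052*u^5 - 6.7864*u^4 - 14.2987*u^3 - 18.3882*u^2 - 10.2003*u - 1.3167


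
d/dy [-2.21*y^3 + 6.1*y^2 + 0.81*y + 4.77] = -6.63*y^2 + 12.2*y + 0.81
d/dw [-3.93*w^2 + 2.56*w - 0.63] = 2.56 - 7.86*w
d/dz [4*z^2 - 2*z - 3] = 8*z - 2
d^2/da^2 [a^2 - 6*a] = 2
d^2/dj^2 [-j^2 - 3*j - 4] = -2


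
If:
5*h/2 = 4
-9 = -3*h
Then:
No Solution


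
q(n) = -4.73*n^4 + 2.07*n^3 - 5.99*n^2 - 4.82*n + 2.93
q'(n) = -18.92*n^3 + 6.21*n^2 - 11.98*n - 4.82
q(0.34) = 0.62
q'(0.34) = -8.92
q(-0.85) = -1.04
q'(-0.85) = 21.47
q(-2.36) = -192.99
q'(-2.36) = 306.73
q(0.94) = -8.87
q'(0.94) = -26.31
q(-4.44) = -2113.14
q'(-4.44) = 1826.83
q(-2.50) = -239.57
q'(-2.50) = 359.57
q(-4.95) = -3210.81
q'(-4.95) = 2501.40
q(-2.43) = -215.35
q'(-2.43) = 332.44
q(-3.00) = -475.54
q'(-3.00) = 597.85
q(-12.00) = -102460.03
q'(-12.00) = 33726.94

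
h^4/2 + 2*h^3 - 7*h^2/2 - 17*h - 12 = (h/2 + 1/2)*(h - 3)*(h + 2)*(h + 4)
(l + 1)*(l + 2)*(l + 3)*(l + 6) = l^4 + 12*l^3 + 47*l^2 + 72*l + 36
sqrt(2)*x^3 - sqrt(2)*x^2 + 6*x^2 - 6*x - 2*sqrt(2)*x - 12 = (x - 2)*(x + 3*sqrt(2))*(sqrt(2)*x + sqrt(2))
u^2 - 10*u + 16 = (u - 8)*(u - 2)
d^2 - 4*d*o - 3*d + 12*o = (d - 3)*(d - 4*o)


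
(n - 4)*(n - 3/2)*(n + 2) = n^3 - 7*n^2/2 - 5*n + 12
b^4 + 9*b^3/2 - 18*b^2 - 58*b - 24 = (b - 4)*(b + 1/2)*(b + 2)*(b + 6)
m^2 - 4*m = m*(m - 4)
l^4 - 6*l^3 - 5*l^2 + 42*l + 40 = (l - 5)*(l - 4)*(l + 1)*(l + 2)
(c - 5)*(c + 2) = c^2 - 3*c - 10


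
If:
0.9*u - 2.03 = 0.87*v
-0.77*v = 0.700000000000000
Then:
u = 1.38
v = -0.91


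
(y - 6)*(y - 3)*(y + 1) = y^3 - 8*y^2 + 9*y + 18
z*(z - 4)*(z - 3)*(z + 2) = z^4 - 5*z^3 - 2*z^2 + 24*z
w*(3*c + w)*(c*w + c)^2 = 3*c^3*w^3 + 6*c^3*w^2 + 3*c^3*w + c^2*w^4 + 2*c^2*w^3 + c^2*w^2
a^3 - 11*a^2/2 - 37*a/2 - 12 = (a - 8)*(a + 1)*(a + 3/2)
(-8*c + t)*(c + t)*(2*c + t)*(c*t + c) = -16*c^4*t - 16*c^4 - 22*c^3*t^2 - 22*c^3*t - 5*c^2*t^3 - 5*c^2*t^2 + c*t^4 + c*t^3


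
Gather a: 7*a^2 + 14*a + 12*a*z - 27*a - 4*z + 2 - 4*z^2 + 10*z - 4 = 7*a^2 + a*(12*z - 13) - 4*z^2 + 6*z - 2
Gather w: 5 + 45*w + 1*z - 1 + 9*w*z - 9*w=w*(9*z + 36) + z + 4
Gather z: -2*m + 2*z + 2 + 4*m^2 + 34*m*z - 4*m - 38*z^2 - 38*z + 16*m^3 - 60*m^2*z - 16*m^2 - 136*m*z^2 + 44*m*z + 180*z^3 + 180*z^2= 16*m^3 - 12*m^2 - 6*m + 180*z^3 + z^2*(142 - 136*m) + z*(-60*m^2 + 78*m - 36) + 2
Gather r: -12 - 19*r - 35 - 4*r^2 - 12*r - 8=-4*r^2 - 31*r - 55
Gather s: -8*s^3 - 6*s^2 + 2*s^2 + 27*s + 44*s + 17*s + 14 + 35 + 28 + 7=-8*s^3 - 4*s^2 + 88*s + 84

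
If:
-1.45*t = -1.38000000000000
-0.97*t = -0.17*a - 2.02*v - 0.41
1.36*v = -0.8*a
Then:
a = -0.50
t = 0.95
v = 0.30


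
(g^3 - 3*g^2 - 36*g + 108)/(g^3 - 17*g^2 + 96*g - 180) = (g^2 + 3*g - 18)/(g^2 - 11*g + 30)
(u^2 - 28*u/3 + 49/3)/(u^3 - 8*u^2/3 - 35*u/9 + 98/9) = 3*(u - 7)/(3*u^2 - u - 14)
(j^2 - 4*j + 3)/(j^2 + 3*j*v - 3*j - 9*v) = (j - 1)/(j + 3*v)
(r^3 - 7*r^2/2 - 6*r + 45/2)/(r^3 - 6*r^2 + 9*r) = (r + 5/2)/r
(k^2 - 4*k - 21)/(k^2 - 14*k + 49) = (k + 3)/(k - 7)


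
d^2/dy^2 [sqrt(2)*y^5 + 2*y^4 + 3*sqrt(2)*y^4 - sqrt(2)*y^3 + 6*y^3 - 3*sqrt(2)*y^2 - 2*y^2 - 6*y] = 20*sqrt(2)*y^3 + 24*y^2 + 36*sqrt(2)*y^2 - 6*sqrt(2)*y + 36*y - 6*sqrt(2) - 4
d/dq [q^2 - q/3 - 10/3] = 2*q - 1/3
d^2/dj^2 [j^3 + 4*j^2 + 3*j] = 6*j + 8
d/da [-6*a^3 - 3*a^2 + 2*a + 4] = -18*a^2 - 6*a + 2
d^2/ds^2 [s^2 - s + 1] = 2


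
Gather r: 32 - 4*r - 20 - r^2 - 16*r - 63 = -r^2 - 20*r - 51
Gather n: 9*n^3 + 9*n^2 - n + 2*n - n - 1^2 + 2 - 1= 9*n^3 + 9*n^2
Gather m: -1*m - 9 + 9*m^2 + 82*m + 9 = 9*m^2 + 81*m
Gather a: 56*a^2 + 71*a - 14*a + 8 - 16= 56*a^2 + 57*a - 8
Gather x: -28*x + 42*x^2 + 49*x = 42*x^2 + 21*x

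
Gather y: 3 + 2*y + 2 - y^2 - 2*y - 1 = 4 - y^2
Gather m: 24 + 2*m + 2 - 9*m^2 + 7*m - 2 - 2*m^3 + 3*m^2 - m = -2*m^3 - 6*m^2 + 8*m + 24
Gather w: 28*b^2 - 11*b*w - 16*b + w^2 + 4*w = 28*b^2 - 16*b + w^2 + w*(4 - 11*b)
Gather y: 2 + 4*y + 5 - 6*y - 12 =-2*y - 5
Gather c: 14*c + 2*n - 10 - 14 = 14*c + 2*n - 24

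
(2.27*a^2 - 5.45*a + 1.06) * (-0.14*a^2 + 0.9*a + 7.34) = -0.3178*a^4 + 2.806*a^3 + 11.6084*a^2 - 39.049*a + 7.7804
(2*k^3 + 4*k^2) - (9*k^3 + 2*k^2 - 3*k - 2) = -7*k^3 + 2*k^2 + 3*k + 2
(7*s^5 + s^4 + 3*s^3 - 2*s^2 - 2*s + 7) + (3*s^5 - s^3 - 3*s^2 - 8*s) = 10*s^5 + s^4 + 2*s^3 - 5*s^2 - 10*s + 7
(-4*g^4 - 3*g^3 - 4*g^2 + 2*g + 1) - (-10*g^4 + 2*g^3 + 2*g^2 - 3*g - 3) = 6*g^4 - 5*g^3 - 6*g^2 + 5*g + 4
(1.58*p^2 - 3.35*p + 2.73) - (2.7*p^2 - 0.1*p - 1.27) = -1.12*p^2 - 3.25*p + 4.0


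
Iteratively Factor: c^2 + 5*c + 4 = (c + 1)*(c + 4)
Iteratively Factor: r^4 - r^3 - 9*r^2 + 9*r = (r - 1)*(r^3 - 9*r) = (r - 1)*(r + 3)*(r^2 - 3*r) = (r - 3)*(r - 1)*(r + 3)*(r)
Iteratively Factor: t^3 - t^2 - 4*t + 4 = (t - 1)*(t^2 - 4) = (t - 1)*(t + 2)*(t - 2)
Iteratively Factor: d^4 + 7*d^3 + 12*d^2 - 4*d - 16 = (d + 4)*(d^3 + 3*d^2 - 4) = (d + 2)*(d + 4)*(d^2 + d - 2) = (d + 2)^2*(d + 4)*(d - 1)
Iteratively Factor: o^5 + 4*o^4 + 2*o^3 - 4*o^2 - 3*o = (o)*(o^4 + 4*o^3 + 2*o^2 - 4*o - 3) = o*(o + 1)*(o^3 + 3*o^2 - o - 3) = o*(o + 1)*(o + 3)*(o^2 - 1) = o*(o + 1)^2*(o + 3)*(o - 1)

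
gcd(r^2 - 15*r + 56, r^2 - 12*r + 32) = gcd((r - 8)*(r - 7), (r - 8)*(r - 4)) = r - 8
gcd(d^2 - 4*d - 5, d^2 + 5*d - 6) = 1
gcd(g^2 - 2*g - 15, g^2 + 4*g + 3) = g + 3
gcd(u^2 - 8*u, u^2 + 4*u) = u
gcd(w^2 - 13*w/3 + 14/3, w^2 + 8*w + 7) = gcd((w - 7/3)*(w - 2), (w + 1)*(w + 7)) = 1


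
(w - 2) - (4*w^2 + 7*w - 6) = -4*w^2 - 6*w + 4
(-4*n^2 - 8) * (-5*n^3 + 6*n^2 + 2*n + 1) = 20*n^5 - 24*n^4 + 32*n^3 - 52*n^2 - 16*n - 8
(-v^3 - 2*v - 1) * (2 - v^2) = v^5 + v^2 - 4*v - 2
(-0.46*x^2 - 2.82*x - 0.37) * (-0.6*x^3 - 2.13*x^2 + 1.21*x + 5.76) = 0.276*x^5 + 2.6718*x^4 + 5.672*x^3 - 5.2737*x^2 - 16.6909*x - 2.1312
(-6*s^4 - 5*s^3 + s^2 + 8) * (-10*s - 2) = 60*s^5 + 62*s^4 - 2*s^2 - 80*s - 16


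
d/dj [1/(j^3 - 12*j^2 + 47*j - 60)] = (-3*j^2 + 24*j - 47)/(j^3 - 12*j^2 + 47*j - 60)^2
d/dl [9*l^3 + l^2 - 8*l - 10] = 27*l^2 + 2*l - 8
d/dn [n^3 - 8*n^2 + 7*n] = 3*n^2 - 16*n + 7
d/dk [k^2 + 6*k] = 2*k + 6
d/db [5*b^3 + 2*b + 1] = 15*b^2 + 2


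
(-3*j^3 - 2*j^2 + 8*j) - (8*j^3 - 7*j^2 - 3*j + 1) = -11*j^3 + 5*j^2 + 11*j - 1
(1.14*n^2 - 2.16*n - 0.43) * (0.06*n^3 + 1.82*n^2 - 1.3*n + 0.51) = 0.0684*n^5 + 1.9452*n^4 - 5.439*n^3 + 2.6068*n^2 - 0.5426*n - 0.2193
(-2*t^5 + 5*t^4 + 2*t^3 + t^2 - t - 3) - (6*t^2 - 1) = -2*t^5 + 5*t^4 + 2*t^3 - 5*t^2 - t - 2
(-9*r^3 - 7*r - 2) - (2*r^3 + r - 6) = -11*r^3 - 8*r + 4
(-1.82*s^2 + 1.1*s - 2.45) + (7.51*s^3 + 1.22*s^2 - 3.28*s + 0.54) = 7.51*s^3 - 0.6*s^2 - 2.18*s - 1.91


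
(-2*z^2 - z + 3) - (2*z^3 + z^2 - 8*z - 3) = -2*z^3 - 3*z^2 + 7*z + 6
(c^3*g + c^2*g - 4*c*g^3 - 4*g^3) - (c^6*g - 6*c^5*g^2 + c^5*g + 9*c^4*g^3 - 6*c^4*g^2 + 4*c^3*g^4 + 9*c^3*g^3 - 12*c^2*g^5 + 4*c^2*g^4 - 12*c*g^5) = -c^6*g + 6*c^5*g^2 - c^5*g - 9*c^4*g^3 + 6*c^4*g^2 - 4*c^3*g^4 - 9*c^3*g^3 + c^3*g + 12*c^2*g^5 - 4*c^2*g^4 + c^2*g + 12*c*g^5 - 4*c*g^3 - 4*g^3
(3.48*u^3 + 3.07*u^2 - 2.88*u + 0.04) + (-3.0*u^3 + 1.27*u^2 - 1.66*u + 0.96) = 0.48*u^3 + 4.34*u^2 - 4.54*u + 1.0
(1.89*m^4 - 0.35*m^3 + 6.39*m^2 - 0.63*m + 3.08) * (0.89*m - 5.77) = 1.6821*m^5 - 11.2168*m^4 + 7.7066*m^3 - 37.431*m^2 + 6.3763*m - 17.7716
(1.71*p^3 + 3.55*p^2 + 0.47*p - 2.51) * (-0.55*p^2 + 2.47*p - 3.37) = -0.9405*p^5 + 2.2712*p^4 + 2.7473*p^3 - 9.4221*p^2 - 7.7836*p + 8.4587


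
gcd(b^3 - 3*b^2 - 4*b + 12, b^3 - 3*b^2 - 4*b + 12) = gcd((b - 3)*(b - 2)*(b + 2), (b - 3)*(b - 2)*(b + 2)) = b^3 - 3*b^2 - 4*b + 12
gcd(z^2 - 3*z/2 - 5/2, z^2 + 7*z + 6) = z + 1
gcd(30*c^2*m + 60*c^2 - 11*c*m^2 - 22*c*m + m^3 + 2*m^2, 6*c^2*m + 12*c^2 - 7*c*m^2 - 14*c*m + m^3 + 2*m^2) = 6*c*m + 12*c - m^2 - 2*m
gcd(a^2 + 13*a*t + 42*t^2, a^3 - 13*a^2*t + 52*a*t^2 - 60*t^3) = 1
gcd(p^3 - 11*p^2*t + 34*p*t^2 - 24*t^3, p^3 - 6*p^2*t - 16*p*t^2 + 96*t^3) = p^2 - 10*p*t + 24*t^2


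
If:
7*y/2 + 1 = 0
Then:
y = -2/7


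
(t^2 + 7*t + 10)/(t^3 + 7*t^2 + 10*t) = 1/t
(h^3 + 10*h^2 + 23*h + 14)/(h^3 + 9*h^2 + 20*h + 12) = (h + 7)/(h + 6)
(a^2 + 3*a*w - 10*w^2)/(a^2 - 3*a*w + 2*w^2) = (-a - 5*w)/(-a + w)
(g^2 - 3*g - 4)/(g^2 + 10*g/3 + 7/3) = 3*(g - 4)/(3*g + 7)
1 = 1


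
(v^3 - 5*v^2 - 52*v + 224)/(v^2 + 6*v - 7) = (v^2 - 12*v + 32)/(v - 1)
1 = 1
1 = 1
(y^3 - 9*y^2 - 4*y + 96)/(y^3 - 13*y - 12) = (y - 8)/(y + 1)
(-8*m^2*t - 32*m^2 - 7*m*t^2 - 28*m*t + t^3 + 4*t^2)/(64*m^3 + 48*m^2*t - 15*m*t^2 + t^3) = (t + 4)/(-8*m + t)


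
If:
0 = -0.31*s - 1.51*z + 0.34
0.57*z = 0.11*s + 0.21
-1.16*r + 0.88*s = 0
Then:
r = -0.27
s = -0.36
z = 0.30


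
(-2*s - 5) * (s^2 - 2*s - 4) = -2*s^3 - s^2 + 18*s + 20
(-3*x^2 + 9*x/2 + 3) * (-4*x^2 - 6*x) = 12*x^4 - 39*x^2 - 18*x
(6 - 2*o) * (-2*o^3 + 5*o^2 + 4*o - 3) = 4*o^4 - 22*o^3 + 22*o^2 + 30*o - 18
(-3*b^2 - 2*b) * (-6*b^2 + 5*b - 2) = 18*b^4 - 3*b^3 - 4*b^2 + 4*b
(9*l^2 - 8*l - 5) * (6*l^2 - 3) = 54*l^4 - 48*l^3 - 57*l^2 + 24*l + 15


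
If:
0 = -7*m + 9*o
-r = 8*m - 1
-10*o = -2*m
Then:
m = 0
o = 0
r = 1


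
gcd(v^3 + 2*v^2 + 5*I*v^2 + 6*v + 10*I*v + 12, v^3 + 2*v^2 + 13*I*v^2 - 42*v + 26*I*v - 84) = v^2 + v*(2 + 6*I) + 12*I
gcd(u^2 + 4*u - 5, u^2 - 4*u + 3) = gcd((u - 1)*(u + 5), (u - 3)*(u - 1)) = u - 1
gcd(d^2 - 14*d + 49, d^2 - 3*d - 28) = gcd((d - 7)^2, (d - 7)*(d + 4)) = d - 7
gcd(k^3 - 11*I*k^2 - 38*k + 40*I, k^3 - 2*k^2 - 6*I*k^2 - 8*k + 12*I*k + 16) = k^2 - 6*I*k - 8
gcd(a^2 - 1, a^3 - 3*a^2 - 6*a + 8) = a - 1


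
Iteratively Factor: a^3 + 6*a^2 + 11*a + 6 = (a + 3)*(a^2 + 3*a + 2) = (a + 2)*(a + 3)*(a + 1)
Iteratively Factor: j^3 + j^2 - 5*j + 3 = (j - 1)*(j^2 + 2*j - 3) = (j - 1)*(j + 3)*(j - 1)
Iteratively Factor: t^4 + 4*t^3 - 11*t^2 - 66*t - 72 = (t - 4)*(t^3 + 8*t^2 + 21*t + 18) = (t - 4)*(t + 3)*(t^2 + 5*t + 6) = (t - 4)*(t + 2)*(t + 3)*(t + 3)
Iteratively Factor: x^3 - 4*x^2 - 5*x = (x + 1)*(x^2 - 5*x) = x*(x + 1)*(x - 5)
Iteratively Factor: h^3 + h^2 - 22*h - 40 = (h + 4)*(h^2 - 3*h - 10) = (h - 5)*(h + 4)*(h + 2)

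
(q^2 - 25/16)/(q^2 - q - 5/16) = (4*q + 5)/(4*q + 1)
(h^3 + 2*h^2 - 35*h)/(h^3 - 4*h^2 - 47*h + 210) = h/(h - 6)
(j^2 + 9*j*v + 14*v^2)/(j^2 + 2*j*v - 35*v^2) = (-j - 2*v)/(-j + 5*v)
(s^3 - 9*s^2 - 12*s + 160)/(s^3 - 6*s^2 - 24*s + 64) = (s - 5)/(s - 2)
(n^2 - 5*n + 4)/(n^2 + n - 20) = (n - 1)/(n + 5)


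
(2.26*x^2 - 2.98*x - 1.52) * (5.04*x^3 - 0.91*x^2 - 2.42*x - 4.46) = 11.3904*x^5 - 17.0758*x^4 - 10.4182*x^3 - 1.4848*x^2 + 16.9692*x + 6.7792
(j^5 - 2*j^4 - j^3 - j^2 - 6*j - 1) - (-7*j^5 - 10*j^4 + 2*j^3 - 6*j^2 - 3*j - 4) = 8*j^5 + 8*j^4 - 3*j^3 + 5*j^2 - 3*j + 3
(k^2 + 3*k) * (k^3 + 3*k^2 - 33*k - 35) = k^5 + 6*k^4 - 24*k^3 - 134*k^2 - 105*k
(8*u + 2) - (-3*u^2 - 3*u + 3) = 3*u^2 + 11*u - 1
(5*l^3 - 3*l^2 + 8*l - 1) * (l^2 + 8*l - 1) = 5*l^5 + 37*l^4 - 21*l^3 + 66*l^2 - 16*l + 1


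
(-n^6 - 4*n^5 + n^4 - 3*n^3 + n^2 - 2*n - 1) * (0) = 0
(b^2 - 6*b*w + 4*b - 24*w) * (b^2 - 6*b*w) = b^4 - 12*b^3*w + 4*b^3 + 36*b^2*w^2 - 48*b^2*w + 144*b*w^2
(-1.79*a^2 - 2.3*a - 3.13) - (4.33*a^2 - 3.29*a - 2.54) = -6.12*a^2 + 0.99*a - 0.59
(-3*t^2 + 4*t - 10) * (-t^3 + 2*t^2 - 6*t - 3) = 3*t^5 - 10*t^4 + 36*t^3 - 35*t^2 + 48*t + 30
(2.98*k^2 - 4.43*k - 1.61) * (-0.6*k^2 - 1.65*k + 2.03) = -1.788*k^4 - 2.259*k^3 + 14.3249*k^2 - 6.3364*k - 3.2683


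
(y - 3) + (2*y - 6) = 3*y - 9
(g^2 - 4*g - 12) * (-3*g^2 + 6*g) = -3*g^4 + 18*g^3 + 12*g^2 - 72*g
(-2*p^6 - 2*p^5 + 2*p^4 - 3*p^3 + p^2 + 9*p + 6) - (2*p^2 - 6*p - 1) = -2*p^6 - 2*p^5 + 2*p^4 - 3*p^3 - p^2 + 15*p + 7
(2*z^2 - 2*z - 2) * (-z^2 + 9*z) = -2*z^4 + 20*z^3 - 16*z^2 - 18*z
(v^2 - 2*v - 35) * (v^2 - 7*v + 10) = v^4 - 9*v^3 - 11*v^2 + 225*v - 350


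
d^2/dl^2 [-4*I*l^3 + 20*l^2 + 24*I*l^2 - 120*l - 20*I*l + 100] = -24*I*l + 40 + 48*I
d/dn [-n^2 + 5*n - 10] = 5 - 2*n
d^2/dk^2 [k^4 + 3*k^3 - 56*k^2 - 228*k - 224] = 12*k^2 + 18*k - 112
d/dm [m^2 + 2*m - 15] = 2*m + 2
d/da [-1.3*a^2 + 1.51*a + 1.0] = 1.51 - 2.6*a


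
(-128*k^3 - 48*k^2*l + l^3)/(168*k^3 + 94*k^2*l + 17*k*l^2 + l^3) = (-32*k^2 - 4*k*l + l^2)/(42*k^2 + 13*k*l + l^2)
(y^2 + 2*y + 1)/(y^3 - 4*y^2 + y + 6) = (y + 1)/(y^2 - 5*y + 6)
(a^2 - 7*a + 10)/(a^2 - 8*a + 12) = (a - 5)/(a - 6)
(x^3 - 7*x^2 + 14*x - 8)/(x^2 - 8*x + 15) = (x^3 - 7*x^2 + 14*x - 8)/(x^2 - 8*x + 15)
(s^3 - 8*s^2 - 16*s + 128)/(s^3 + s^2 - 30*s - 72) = (s^2 - 12*s + 32)/(s^2 - 3*s - 18)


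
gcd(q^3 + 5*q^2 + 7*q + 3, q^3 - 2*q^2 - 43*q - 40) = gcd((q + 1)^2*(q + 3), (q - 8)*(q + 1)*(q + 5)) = q + 1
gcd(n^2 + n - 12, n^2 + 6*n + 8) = n + 4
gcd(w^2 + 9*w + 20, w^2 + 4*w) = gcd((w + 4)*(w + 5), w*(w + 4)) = w + 4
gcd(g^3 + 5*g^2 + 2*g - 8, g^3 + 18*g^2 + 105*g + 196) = g + 4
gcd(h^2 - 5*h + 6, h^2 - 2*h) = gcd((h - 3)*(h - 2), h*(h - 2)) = h - 2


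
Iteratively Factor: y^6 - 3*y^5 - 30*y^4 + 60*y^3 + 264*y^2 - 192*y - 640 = (y - 5)*(y^5 + 2*y^4 - 20*y^3 - 40*y^2 + 64*y + 128) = (y - 5)*(y - 4)*(y^4 + 6*y^3 + 4*y^2 - 24*y - 32) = (y - 5)*(y - 4)*(y + 2)*(y^3 + 4*y^2 - 4*y - 16) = (y - 5)*(y - 4)*(y - 2)*(y + 2)*(y^2 + 6*y + 8) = (y - 5)*(y - 4)*(y - 2)*(y + 2)*(y + 4)*(y + 2)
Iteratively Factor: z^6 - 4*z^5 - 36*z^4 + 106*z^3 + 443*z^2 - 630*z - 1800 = (z - 5)*(z^5 + z^4 - 31*z^3 - 49*z^2 + 198*z + 360) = (z - 5)*(z - 3)*(z^4 + 4*z^3 - 19*z^2 - 106*z - 120) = (z - 5)*(z - 3)*(z + 4)*(z^3 - 19*z - 30) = (z - 5)*(z - 3)*(z + 3)*(z + 4)*(z^2 - 3*z - 10) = (z - 5)*(z - 3)*(z + 2)*(z + 3)*(z + 4)*(z - 5)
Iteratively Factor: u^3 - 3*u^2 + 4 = (u + 1)*(u^2 - 4*u + 4) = (u - 2)*(u + 1)*(u - 2)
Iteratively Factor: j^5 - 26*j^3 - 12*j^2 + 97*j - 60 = (j - 5)*(j^4 + 5*j^3 - j^2 - 17*j + 12) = (j - 5)*(j - 1)*(j^3 + 6*j^2 + 5*j - 12) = (j - 5)*(j - 1)*(j + 4)*(j^2 + 2*j - 3) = (j - 5)*(j - 1)*(j + 3)*(j + 4)*(j - 1)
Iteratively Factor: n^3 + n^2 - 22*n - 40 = (n + 4)*(n^2 - 3*n - 10) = (n - 5)*(n + 4)*(n + 2)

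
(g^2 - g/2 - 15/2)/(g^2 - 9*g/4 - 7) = 2*(-2*g^2 + g + 15)/(-4*g^2 + 9*g + 28)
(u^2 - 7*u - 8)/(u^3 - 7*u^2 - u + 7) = (u - 8)/(u^2 - 8*u + 7)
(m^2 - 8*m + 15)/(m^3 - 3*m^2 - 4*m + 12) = (m - 5)/(m^2 - 4)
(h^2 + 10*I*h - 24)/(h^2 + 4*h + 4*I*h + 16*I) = (h + 6*I)/(h + 4)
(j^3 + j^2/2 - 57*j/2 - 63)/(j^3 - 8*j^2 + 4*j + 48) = (2*j^2 + 13*j + 21)/(2*(j^2 - 2*j - 8))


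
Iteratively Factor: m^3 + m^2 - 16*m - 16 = (m + 4)*(m^2 - 3*m - 4) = (m + 1)*(m + 4)*(m - 4)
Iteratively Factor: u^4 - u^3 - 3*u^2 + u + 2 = (u + 1)*(u^3 - 2*u^2 - u + 2) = (u + 1)^2*(u^2 - 3*u + 2) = (u - 1)*(u + 1)^2*(u - 2)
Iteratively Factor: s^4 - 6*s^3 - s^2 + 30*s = (s - 5)*(s^3 - s^2 - 6*s) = (s - 5)*(s - 3)*(s^2 + 2*s) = s*(s - 5)*(s - 3)*(s + 2)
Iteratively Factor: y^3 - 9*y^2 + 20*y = (y - 5)*(y^2 - 4*y) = (y - 5)*(y - 4)*(y)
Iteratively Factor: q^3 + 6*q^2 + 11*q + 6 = (q + 3)*(q^2 + 3*q + 2) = (q + 2)*(q + 3)*(q + 1)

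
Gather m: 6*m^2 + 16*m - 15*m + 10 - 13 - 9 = 6*m^2 + m - 12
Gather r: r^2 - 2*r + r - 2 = r^2 - r - 2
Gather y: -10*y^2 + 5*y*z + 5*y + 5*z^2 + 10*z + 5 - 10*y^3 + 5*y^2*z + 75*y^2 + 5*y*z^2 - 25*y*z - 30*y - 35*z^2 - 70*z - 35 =-10*y^3 + y^2*(5*z + 65) + y*(5*z^2 - 20*z - 25) - 30*z^2 - 60*z - 30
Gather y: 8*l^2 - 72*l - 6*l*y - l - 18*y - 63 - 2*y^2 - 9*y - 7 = 8*l^2 - 73*l - 2*y^2 + y*(-6*l - 27) - 70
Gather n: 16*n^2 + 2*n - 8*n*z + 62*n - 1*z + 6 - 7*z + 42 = 16*n^2 + n*(64 - 8*z) - 8*z + 48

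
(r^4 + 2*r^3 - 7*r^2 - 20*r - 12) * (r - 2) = r^5 - 11*r^3 - 6*r^2 + 28*r + 24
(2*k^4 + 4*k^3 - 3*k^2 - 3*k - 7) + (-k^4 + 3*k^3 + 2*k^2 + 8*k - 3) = k^4 + 7*k^3 - k^2 + 5*k - 10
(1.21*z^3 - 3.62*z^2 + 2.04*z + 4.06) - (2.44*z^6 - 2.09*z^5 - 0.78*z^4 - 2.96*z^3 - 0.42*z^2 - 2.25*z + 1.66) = -2.44*z^6 + 2.09*z^5 + 0.78*z^4 + 4.17*z^3 - 3.2*z^2 + 4.29*z + 2.4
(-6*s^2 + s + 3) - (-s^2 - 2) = -5*s^2 + s + 5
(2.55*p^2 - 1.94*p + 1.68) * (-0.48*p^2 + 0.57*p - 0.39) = -1.224*p^4 + 2.3847*p^3 - 2.9067*p^2 + 1.7142*p - 0.6552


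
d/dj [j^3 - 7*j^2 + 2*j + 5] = 3*j^2 - 14*j + 2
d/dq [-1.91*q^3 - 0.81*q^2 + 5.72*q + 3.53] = -5.73*q^2 - 1.62*q + 5.72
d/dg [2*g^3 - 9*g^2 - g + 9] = 6*g^2 - 18*g - 1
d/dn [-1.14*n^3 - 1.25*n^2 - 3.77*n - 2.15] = -3.42*n^2 - 2.5*n - 3.77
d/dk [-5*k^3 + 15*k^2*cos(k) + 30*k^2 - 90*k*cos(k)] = -15*k^2*sin(k) - 15*k^2 + 90*k*sin(k) + 30*k*cos(k) + 60*k - 90*cos(k)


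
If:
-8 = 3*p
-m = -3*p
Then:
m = -8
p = -8/3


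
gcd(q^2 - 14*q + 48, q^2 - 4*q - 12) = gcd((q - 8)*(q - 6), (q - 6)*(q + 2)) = q - 6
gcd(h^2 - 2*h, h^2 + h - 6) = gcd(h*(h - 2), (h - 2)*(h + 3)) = h - 2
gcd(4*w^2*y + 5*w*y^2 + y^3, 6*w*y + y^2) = y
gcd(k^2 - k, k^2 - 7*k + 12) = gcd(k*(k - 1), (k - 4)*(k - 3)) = 1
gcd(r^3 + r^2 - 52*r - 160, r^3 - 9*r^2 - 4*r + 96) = r - 8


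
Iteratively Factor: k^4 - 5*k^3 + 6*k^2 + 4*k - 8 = (k - 2)*(k^3 - 3*k^2 + 4) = (k - 2)^2*(k^2 - k - 2) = (k - 2)^2*(k + 1)*(k - 2)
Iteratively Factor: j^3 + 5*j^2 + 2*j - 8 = (j + 2)*(j^2 + 3*j - 4) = (j + 2)*(j + 4)*(j - 1)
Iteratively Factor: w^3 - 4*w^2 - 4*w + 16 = (w - 4)*(w^2 - 4) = (w - 4)*(w + 2)*(w - 2)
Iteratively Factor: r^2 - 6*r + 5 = (r - 1)*(r - 5)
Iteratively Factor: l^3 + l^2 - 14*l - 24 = (l - 4)*(l^2 + 5*l + 6) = (l - 4)*(l + 2)*(l + 3)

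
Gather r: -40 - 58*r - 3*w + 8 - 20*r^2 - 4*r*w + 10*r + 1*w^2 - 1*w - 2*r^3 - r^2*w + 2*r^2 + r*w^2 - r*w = -2*r^3 + r^2*(-w - 18) + r*(w^2 - 5*w - 48) + w^2 - 4*w - 32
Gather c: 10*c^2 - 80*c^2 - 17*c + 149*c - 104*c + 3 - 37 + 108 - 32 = -70*c^2 + 28*c + 42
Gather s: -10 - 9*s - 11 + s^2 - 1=s^2 - 9*s - 22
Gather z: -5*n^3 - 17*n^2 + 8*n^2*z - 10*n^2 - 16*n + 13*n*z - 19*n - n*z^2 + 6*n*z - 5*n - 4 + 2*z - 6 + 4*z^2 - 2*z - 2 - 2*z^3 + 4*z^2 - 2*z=-5*n^3 - 27*n^2 - 40*n - 2*z^3 + z^2*(8 - n) + z*(8*n^2 + 19*n - 2) - 12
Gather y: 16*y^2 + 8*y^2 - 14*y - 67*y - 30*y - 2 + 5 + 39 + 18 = 24*y^2 - 111*y + 60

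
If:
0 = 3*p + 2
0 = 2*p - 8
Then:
No Solution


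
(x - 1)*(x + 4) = x^2 + 3*x - 4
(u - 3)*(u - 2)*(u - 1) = u^3 - 6*u^2 + 11*u - 6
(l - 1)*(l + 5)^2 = l^3 + 9*l^2 + 15*l - 25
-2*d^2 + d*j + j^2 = (-d + j)*(2*d + j)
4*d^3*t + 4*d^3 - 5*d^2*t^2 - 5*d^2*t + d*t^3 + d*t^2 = (-4*d + t)*(-d + t)*(d*t + d)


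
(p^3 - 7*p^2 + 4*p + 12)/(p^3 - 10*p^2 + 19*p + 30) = (p - 2)/(p - 5)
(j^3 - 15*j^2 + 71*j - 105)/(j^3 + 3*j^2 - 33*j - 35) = (j^2 - 10*j + 21)/(j^2 + 8*j + 7)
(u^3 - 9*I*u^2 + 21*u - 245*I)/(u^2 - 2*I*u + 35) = u - 7*I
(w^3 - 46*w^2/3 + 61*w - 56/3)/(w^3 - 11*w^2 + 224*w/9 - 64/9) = 3*(w - 7)/(3*w - 8)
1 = 1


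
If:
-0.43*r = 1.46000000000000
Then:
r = -3.40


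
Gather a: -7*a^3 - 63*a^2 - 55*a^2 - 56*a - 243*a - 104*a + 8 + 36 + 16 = -7*a^3 - 118*a^2 - 403*a + 60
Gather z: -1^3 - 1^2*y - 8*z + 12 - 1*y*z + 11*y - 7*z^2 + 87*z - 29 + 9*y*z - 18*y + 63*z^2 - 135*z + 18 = -8*y + 56*z^2 + z*(8*y - 56)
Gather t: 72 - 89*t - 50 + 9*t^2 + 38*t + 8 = 9*t^2 - 51*t + 30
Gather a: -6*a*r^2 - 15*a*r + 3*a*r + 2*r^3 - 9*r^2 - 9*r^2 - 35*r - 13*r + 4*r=a*(-6*r^2 - 12*r) + 2*r^3 - 18*r^2 - 44*r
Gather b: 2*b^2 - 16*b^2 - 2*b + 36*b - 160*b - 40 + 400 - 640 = -14*b^2 - 126*b - 280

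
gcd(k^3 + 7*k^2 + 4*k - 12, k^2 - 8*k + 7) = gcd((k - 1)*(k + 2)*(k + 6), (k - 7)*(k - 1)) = k - 1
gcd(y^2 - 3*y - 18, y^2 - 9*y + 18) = y - 6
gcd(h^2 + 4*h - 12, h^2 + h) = 1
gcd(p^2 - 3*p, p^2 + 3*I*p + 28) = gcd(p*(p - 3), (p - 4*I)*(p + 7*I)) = 1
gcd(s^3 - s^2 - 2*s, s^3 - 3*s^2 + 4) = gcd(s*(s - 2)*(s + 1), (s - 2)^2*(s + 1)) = s^2 - s - 2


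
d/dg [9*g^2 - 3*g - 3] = 18*g - 3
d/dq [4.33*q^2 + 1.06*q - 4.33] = 8.66*q + 1.06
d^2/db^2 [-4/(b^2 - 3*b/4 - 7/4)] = 32*(-16*b^2 + 12*b + (8*b - 3)^2 + 28)/(-4*b^2 + 3*b + 7)^3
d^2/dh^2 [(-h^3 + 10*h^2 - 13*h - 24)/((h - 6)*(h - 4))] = 2*(11*h^3 - 72*h^2 - 72*h + 816)/(h^6 - 30*h^5 + 372*h^4 - 2440*h^3 + 8928*h^2 - 17280*h + 13824)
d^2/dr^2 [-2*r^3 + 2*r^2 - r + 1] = 4 - 12*r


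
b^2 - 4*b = b*(b - 4)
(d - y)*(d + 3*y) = d^2 + 2*d*y - 3*y^2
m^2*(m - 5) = m^3 - 5*m^2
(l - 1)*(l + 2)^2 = l^3 + 3*l^2 - 4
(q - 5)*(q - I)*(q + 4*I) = q^3 - 5*q^2 + 3*I*q^2 + 4*q - 15*I*q - 20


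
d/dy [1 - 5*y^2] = -10*y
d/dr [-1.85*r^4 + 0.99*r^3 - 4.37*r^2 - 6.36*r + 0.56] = -7.4*r^3 + 2.97*r^2 - 8.74*r - 6.36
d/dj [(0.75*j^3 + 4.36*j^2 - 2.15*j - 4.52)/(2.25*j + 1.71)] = (3.375*j^3 + 13.6575*j^2 + 14.9112*j + 6.4935)/(5.0625*j^2 + 7.695*j + 2.9241)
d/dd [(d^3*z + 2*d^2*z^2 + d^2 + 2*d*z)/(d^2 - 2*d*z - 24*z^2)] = z*(d^4 - 4*d^3*z - 76*d^2*z^2 - 4*d^2 - 96*d*z^3 - 48*d*z - 48*z^2)/(d^4 - 4*d^3*z - 44*d^2*z^2 + 96*d*z^3 + 576*z^4)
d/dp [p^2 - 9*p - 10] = 2*p - 9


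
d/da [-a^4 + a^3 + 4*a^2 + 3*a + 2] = -4*a^3 + 3*a^2 + 8*a + 3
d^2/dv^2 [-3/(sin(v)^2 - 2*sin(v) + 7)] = 6*(2*sin(v)^4 - 3*sin(v)^3 - 15*sin(v)^2 + 13*sin(v) + 3)/(sin(v)^2 - 2*sin(v) + 7)^3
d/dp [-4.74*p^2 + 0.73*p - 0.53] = 0.73 - 9.48*p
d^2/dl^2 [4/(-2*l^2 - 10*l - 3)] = 16*(2*l^2 + 10*l - 2*(2*l + 5)^2 + 3)/(2*l^2 + 10*l + 3)^3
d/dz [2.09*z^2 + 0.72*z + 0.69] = 4.18*z + 0.72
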